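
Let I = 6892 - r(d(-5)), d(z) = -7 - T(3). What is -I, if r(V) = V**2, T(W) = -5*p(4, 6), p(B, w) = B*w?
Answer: 5877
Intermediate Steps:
T(W) = -120 (T(W) = -20*6 = -5*24 = -120)
d(z) = 113 (d(z) = -7 - 1*(-120) = -7 + 120 = 113)
I = -5877 (I = 6892 - 1*113**2 = 6892 - 1*12769 = 6892 - 12769 = -5877)
-I = -1*(-5877) = 5877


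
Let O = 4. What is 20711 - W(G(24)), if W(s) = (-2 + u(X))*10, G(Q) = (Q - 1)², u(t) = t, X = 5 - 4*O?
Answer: 20841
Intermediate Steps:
X = -11 (X = 5 - 4*4 = 5 - 16 = -11)
G(Q) = (-1 + Q)²
W(s) = -130 (W(s) = (-2 - 11)*10 = -13*10 = -130)
20711 - W(G(24)) = 20711 - 1*(-130) = 20711 + 130 = 20841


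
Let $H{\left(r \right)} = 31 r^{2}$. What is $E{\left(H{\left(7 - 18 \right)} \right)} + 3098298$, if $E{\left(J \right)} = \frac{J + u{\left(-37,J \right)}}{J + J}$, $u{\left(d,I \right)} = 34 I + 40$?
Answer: $\frac{23243562921}{7502} \approx 3.0983 \cdot 10^{6}$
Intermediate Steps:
$u{\left(d,I \right)} = 40 + 34 I$
$E{\left(J \right)} = \frac{40 + 35 J}{2 J}$ ($E{\left(J \right)} = \frac{J + \left(40 + 34 J\right)}{J + J} = \frac{40 + 35 J}{2 J}$)
$E{\left(H{\left(7 - 18 \right)} \right)} + 3098298 = \left(\frac{35}{2} + \frac{20}{31 \left(7 - 18\right)^{2}}\right) + 3098298 = \left(\frac{35}{2} + \frac{20}{31 \left(-11\right)^{2}}\right) + 3098298 = \left(\frac{35}{2} + \frac{20}{31 \cdot 121}\right) + 3098298 = \left(\frac{35}{2} + \frac{20}{3751}\right) + 3098298 = \frac{131325}{7502} + 3098298 = \frac{23243562921}{7502}$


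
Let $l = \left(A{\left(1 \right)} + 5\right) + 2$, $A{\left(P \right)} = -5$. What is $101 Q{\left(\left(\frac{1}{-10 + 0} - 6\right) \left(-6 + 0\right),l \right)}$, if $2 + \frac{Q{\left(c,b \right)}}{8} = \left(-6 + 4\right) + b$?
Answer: $-1616$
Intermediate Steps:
$l = 2$ ($l = \left(-5 + 5\right) + 2 = 0 + 2 = 2$)
$Q{\left(c,b \right)} = -32 + 8 b$ ($Q{\left(c,b \right)} = -16 + 8 \left(\left(-6 + 4\right) + b\right) = -16 + 8 \left(-2 + b\right) = -16 + \left(-16 + 8 b\right) = -32 + 8 b$)
$101 Q{\left(\left(\frac{1}{-10 + 0} - 6\right) \left(-6 + 0\right),l \right)} = 101 \left(-32 + 8 \cdot 2\right) = 101 \left(-32 + 16\right) = 101 \left(-16\right) = -1616$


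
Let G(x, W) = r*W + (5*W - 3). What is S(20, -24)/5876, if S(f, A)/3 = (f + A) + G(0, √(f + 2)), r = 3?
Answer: -21/5876 + 6*√22/1469 ≈ 0.015584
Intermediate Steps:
G(x, W) = -3 + 8*W (G(x, W) = 3*W + (5*W - 3) = 3*W + (-3 + 5*W) = -3 + 8*W)
S(f, A) = -9 + 3*A + 3*f + 24*√(2 + f) (S(f, A) = 3*((f + A) + (-3 + 8*√(f + 2))) = 3*((A + f) + (-3 + 8*√(2 + f))) = 3*(-3 + A + f + 8*√(2 + f)) = -9 + 3*A + 3*f + 24*√(2 + f))
S(20, -24)/5876 = (-9 + 3*(-24) + 3*20 + 24*√(2 + 20))/5876 = (-9 - 72 + 60 + 24*√22)*(1/5876) = (-21 + 24*√22)*(1/5876) = -21/5876 + 6*√22/1469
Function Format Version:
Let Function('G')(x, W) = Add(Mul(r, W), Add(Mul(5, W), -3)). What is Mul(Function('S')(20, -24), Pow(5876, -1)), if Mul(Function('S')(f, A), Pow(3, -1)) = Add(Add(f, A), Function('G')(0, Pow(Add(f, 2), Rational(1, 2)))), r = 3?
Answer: Add(Rational(-21, 5876), Mul(Rational(6, 1469), Pow(22, Rational(1, 2)))) ≈ 0.015584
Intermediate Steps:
Function('G')(x, W) = Add(-3, Mul(8, W)) (Function('G')(x, W) = Add(Mul(3, W), Add(Mul(5, W), -3)) = Add(Mul(3, W), Add(-3, Mul(5, W))) = Add(-3, Mul(8, W)))
Function('S')(f, A) = Add(-9, Mul(3, A), Mul(3, f), Mul(24, Pow(Add(2, f), Rational(1, 2)))) (Function('S')(f, A) = Mul(3, Add(Add(f, A), Add(-3, Mul(8, Pow(Add(f, 2), Rational(1, 2)))))) = Mul(3, Add(Add(A, f), Add(-3, Mul(8, Pow(Add(2, f), Rational(1, 2)))))) = Mul(3, Add(-3, A, f, Mul(8, Pow(Add(2, f), Rational(1, 2))))) = Add(-9, Mul(3, A), Mul(3, f), Mul(24, Pow(Add(2, f), Rational(1, 2)))))
Mul(Function('S')(20, -24), Pow(5876, -1)) = Mul(Add(-9, Mul(3, -24), Mul(3, 20), Mul(24, Pow(Add(2, 20), Rational(1, 2)))), Pow(5876, -1)) = Mul(Add(-9, -72, 60, Mul(24, Pow(22, Rational(1, 2)))), Rational(1, 5876)) = Mul(Add(-21, Mul(24, Pow(22, Rational(1, 2)))), Rational(1, 5876)) = Add(Rational(-21, 5876), Mul(Rational(6, 1469), Pow(22, Rational(1, 2))))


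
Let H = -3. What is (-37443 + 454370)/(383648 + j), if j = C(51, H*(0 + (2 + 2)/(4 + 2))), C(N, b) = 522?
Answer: 416927/384170 ≈ 1.0853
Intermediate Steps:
j = 522
(-37443 + 454370)/(383648 + j) = (-37443 + 454370)/(383648 + 522) = 416927/384170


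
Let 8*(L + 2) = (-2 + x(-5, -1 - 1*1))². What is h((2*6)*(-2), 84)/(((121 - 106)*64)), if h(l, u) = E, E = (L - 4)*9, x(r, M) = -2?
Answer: -3/80 ≈ -0.037500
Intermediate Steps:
L = 0 (L = -2 + (-2 - 2)²/8 = -2 + (⅛)*(-4)² = -2 + (⅛)*16 = -2 + 2 = 0)
E = -36 (E = (0 - 4)*9 = -4*9 = -36)
h(l, u) = -36
h((2*6)*(-2), 84)/(((121 - 106)*64)) = -36*1/(64*(121 - 106)) = -36/(15*64) = -36/960 = -36*1/960 = -3/80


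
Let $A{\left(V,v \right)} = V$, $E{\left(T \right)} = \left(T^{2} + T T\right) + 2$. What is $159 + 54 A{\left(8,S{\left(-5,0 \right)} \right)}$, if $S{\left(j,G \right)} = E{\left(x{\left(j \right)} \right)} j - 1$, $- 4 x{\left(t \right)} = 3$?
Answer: $591$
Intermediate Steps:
$x{\left(t \right)} = - \frac{3}{4}$ ($x{\left(t \right)} = \left(- \frac{1}{4}\right) 3 = - \frac{3}{4}$)
$E{\left(T \right)} = 2 + 2 T^{2}$ ($E{\left(T \right)} = \left(T^{2} + T^{2}\right) + 2 = 2 T^{2} + 2 = 2 + 2 T^{2}$)
$S{\left(j,G \right)} = -1 + \frac{25 j}{8}$ ($S{\left(j,G \right)} = \left(2 + 2 \left(- \frac{3}{4}\right)^{2}\right) j - 1 = \left(2 + 2 \cdot \frac{9}{16}\right) j - 1 = \left(2 + \frac{9}{8}\right) j - 1 = \frac{25 j}{8} - 1 = -1 + \frac{25 j}{8}$)
$159 + 54 A{\left(8,S{\left(-5,0 \right)} \right)} = 159 + 54 \cdot 8 = 159 + 432 = 591$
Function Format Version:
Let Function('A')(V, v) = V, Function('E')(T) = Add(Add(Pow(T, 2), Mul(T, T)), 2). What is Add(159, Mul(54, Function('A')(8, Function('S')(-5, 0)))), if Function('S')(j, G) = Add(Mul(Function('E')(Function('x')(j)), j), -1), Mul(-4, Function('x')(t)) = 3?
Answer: 591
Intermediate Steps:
Function('x')(t) = Rational(-3, 4) (Function('x')(t) = Mul(Rational(-1, 4), 3) = Rational(-3, 4))
Function('E')(T) = Add(2, Mul(2, Pow(T, 2))) (Function('E')(T) = Add(Add(Pow(T, 2), Pow(T, 2)), 2) = Add(Mul(2, Pow(T, 2)), 2) = Add(2, Mul(2, Pow(T, 2))))
Function('S')(j, G) = Add(-1, Mul(Rational(25, 8), j)) (Function('S')(j, G) = Add(Mul(Add(2, Mul(2, Pow(Rational(-3, 4), 2))), j), -1) = Add(Mul(Add(2, Mul(2, Rational(9, 16))), j), -1) = Add(Mul(Add(2, Rational(9, 8)), j), -1) = Add(Mul(Rational(25, 8), j), -1) = Add(-1, Mul(Rational(25, 8), j)))
Add(159, Mul(54, Function('A')(8, Function('S')(-5, 0)))) = Add(159, Mul(54, 8)) = Add(159, 432) = 591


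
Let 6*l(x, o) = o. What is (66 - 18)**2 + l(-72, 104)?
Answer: 6964/3 ≈ 2321.3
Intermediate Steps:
l(x, o) = o/6
(66 - 18)**2 + l(-72, 104) = (66 - 18)**2 + (1/6)*104 = 48**2 + 52/3 = 2304 + 52/3 = 6964/3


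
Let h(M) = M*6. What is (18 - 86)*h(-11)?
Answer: 4488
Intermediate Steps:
h(M) = 6*M
(18 - 86)*h(-11) = (18 - 86)*(6*(-11)) = -68*(-66) = 4488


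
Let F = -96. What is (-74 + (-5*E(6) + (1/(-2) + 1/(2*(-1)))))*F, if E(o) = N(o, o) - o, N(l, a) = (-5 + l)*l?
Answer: 7200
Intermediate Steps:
N(l, a) = l*(-5 + l)
E(o) = -o + o*(-5 + o) (E(o) = o*(-5 + o) - o = -o + o*(-5 + o))
(-74 + (-5*E(6) + (1/(-2) + 1/(2*(-1)))))*F = (-74 + (-30*(-6 + 6) + (1/(-2) + 1/(2*(-1)))))*(-96) = (-74 + (-30*0 + (1*(-1/2) + (1/2)*(-1))))*(-96) = (-74 + (-5*0 + (-1/2 - 1/2)))*(-96) = (-74 + (0 - 1))*(-96) = (-74 - 1)*(-96) = -75*(-96) = 7200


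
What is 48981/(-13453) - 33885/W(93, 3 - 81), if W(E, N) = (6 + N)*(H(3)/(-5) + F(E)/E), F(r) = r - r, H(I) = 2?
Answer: -254036421/215248 ≈ -1180.2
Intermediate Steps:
F(r) = 0
W(E, N) = -12/5 - 2*N/5 (W(E, N) = (6 + N)*(2/(-5) + 0/E) = (6 + N)*(2*(-⅕) + 0) = (6 + N)*(-⅖ + 0) = (6 + N)*(-⅖) = -12/5 - 2*N/5)
48981/(-13453) - 33885/W(93, 3 - 81) = 48981/(-13453) - 33885/(-12/5 - 2*(3 - 81)/5) = 48981*(-1/13453) - 33885/(-12/5 - ⅖*(-78)) = -48981/13453 - 33885/(-12/5 + 156/5) = -48981/13453 - 33885/144/5 = -48981/13453 - 33885*5/144 = -48981/13453 - 18825/16 = -254036421/215248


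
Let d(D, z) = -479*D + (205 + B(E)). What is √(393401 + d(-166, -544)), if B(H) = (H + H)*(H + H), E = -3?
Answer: 2*√118289 ≈ 687.86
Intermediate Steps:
B(H) = 4*H² (B(H) = (2*H)*(2*H) = 4*H²)
d(D, z) = 241 - 479*D (d(D, z) = -479*D + (205 + 4*(-3)²) = -479*D + (205 + 4*9) = -479*D + (205 + 36) = -479*D + 241 = 241 - 479*D)
√(393401 + d(-166, -544)) = √(393401 + (241 - 479*(-166))) = √(393401 + (241 + 79514)) = √(393401 + 79755) = √473156 = 2*√118289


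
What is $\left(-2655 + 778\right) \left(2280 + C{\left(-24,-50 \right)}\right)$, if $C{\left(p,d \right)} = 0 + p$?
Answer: $-4234512$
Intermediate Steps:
$C{\left(p,d \right)} = p$
$\left(-2655 + 778\right) \left(2280 + C{\left(-24,-50 \right)}\right) = \left(-2655 + 778\right) \left(2280 - 24\right) = \left(-1877\right) 2256 = -4234512$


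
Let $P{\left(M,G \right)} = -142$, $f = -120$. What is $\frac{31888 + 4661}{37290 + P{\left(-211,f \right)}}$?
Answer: $\frac{36549}{37148} \approx 0.98388$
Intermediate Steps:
$\frac{31888 + 4661}{37290 + P{\left(-211,f \right)}} = \frac{31888 + 4661}{37290 - 142} = \frac{36549}{37148}$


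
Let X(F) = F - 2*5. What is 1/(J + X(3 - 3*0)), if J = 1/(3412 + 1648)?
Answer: -5060/35419 ≈ -0.14286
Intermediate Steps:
X(F) = -10 + F (X(F) = F - 10 = -10 + F)
J = 1/5060 ≈ 0.00019763
1/(J + X(3 - 3*0)) = 1/(1/5060 + (-10 + (3 - 3*0))) = 1/(1/5060 + (-10 + (3 + 0))) = 1/(1/5060 + (-10 + 3)) = 1/(1/5060 - 7) = 1/(-35419/5060) = -5060/35419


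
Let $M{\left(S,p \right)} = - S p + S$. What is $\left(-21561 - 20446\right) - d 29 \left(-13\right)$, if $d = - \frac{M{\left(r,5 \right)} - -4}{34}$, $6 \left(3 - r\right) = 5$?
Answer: $- \frac{2139718}{51} \approx -41955.0$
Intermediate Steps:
$r = \frac{13}{6}$ ($r = 3 - \frac{5}{6} = \frac{13}{6} \approx 2.1667$)
$M{\left(S,p \right)} = S - S p$ ($M{\left(S,p \right)} = - S p + S = S - S p$)
$d = \frac{7}{51}$ ($d = - \frac{\frac{13 \left(1 - 5\right)}{6} - -4}{34} = - \frac{\frac{13 \left(1 - 5\right)}{6} + 4}{34} = - \frac{\frac{13}{6} \left(-4\right) + 4}{34} = - \frac{- \frac{26}{3} + 4}{34} = - \frac{-14}{3 \cdot 34} = \left(-1\right) \left(- \frac{7}{51}\right) = \frac{7}{51} \approx 0.13725$)
$\left(-21561 - 20446\right) - d 29 \left(-13\right) = \left(-21561 - 20446\right) - \frac{7}{51} \cdot 29 \left(-13\right) = \left(-21561 - 20446\right) - \frac{203}{51} \left(-13\right) = -42007 - - \frac{2639}{51} = -42007 + \frac{2639}{51} = - \frac{2139718}{51}$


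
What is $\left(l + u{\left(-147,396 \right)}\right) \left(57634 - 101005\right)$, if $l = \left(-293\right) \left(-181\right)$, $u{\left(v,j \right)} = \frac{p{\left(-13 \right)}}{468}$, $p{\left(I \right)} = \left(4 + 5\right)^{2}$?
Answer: $- \frac{119605290975}{52} \approx -2.3001 \cdot 10^{9}$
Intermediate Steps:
$p{\left(I \right)} = 81$ ($p{\left(I \right)} = 9^{2} = 81$)
$u{\left(v,j \right)} = \frac{9}{52}$ ($u{\left(v,j \right)} = \frac{81}{468} = 81 \cdot \frac{1}{468} = \frac{9}{52}$)
$l = 53033$
$\left(l + u{\left(-147,396 \right)}\right) \left(57634 - 101005\right) = \left(53033 + \frac{9}{52}\right) \left(57634 - 101005\right) = \frac{2757725}{52} \left(-43371\right) = - \frac{119605290975}{52}$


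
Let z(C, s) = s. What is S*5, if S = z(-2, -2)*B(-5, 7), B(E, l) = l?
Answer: -70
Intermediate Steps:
S = -14 (S = -2*7 = -14)
S*5 = -14*5 = -70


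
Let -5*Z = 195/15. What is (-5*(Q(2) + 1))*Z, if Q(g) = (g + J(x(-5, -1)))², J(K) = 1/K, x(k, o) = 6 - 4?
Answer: 377/4 ≈ 94.250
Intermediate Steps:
Z = -13/5 (Z = -39/15 = -⅕*13 = -13/5 ≈ -2.6000)
x(k, o) = 2
J(K) = 1/K
Q(g) = (½ + g)² (Q(g) = (g + 1/2)² = (g + ½)² = (½ + g)²)
(-5*(Q(2) + 1))*Z = -5*((1 + 2*2)²/4 + 1)*(-13/5) = -5*((1 + 4)²/4 + 1)*(-13/5) = -5*((¼)*5² + 1)*(-13/5) = -5*((¼)*25 + 1)*(-13/5) = -5*(25/4 + 1)*(-13/5) = -5*29/4*(-13/5) = -145/4*(-13/5) = 377/4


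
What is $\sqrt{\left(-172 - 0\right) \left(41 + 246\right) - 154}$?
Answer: $3 i \sqrt{5502} \approx 222.53 i$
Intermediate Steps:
$\sqrt{\left(-172 - 0\right) \left(41 + 246\right) - 154} = \sqrt{\left(-172 + 0\right) 287 - 154} = \sqrt{\left(-172\right) 287 - 154} = \sqrt{-49364 - 154} = \sqrt{-49518} = 3 i \sqrt{5502}$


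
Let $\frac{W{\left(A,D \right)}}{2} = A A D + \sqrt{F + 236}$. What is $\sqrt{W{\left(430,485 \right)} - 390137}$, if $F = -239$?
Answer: $\sqrt{178962863 + 2 i \sqrt{3}} \approx 13378.0 + 0.0001 i$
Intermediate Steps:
$W{\left(A,D \right)} = 2 i \sqrt{3} + 2 D A^{2}$ ($W{\left(A,D \right)} = 2 \left(A A D + \sqrt{-239 + 236}\right) = 2 \left(A^{2} D + \sqrt{-3}\right) = 2 \left(D A^{2} + i \sqrt{3}\right) = 2 \left(i \sqrt{3} + D A^{2}\right) = 2 i \sqrt{3} + 2 D A^{2}$)
$\sqrt{W{\left(430,485 \right)} - 390137} = \sqrt{\left(2 i \sqrt{3} + 2 \cdot 485 \cdot 430^{2}\right) - 390137} = \sqrt{\left(2 i \sqrt{3} + 2 \cdot 485 \cdot 184900\right) - 390137} = \sqrt{\left(2 i \sqrt{3} + 179353000\right) - 390137} = \sqrt{\left(179353000 + 2 i \sqrt{3}\right) - 390137} = \sqrt{178962863 + 2 i \sqrt{3}}$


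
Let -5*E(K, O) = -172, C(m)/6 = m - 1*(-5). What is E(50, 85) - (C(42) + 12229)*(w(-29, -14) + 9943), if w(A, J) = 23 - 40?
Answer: -620920758/5 ≈ -1.2418e+8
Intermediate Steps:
w(A, J) = -17
C(m) = 30 + 6*m (C(m) = 6*(m - 1*(-5)) = 6*(m + 5) = 6*(5 + m) = 30 + 6*m)
E(K, O) = 172/5 (E(K, O) = -⅕*(-172) = 172/5)
E(50, 85) - (C(42) + 12229)*(w(-29, -14) + 9943) = 172/5 - ((30 + 6*42) + 12229)*(-17 + 9943) = 172/5 - ((30 + 252) + 12229)*9926 = 172/5 - (282 + 12229)*9926 = 172/5 - 12511*9926 = 172/5 - 1*124184186 = 172/5 - 124184186 = -620920758/5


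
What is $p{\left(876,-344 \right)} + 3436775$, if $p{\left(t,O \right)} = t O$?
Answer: $3135431$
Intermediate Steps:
$p{\left(t,O \right)} = O t$
$p{\left(876,-344 \right)} + 3436775 = \left(-344\right) 876 + 3436775 = -301344 + 3436775 = 3135431$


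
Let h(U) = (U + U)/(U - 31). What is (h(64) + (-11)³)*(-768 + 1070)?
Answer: -13226090/33 ≈ -4.0079e+5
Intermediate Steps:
h(U) = 2*U/(-31 + U) (h(U) = (2*U)/(-31 + U) = 2*U/(-31 + U))
(h(64) + (-11)³)*(-768 + 1070) = (2*64/(-31 + 64) + (-11)³)*(-768 + 1070) = (2*64/33 - 1331)*302 = (2*64*(1/33) - 1331)*302 = (128/33 - 1331)*302 = -43795/33*302 = -13226090/33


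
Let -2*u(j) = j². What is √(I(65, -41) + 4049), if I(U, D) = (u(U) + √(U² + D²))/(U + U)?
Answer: √(68153475 + 130*√5906)/130 ≈ 63.509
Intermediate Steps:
u(j) = -j²/2
I(U, D) = (√(D² + U²) - U²/2)/(2*U) (I(U, D) = (-U²/2 + √(U² + D²))/(U + U) = (-U²/2 + √(D² + U²))/((2*U)) = (√(D² + U²) - U²/2)*(1/(2*U)) = (√(D² + U²) - U²/2)/(2*U))
√(I(65, -41) + 4049) = √((-¼*65 + (½)*√((-41)² + 65²)/65) + 4049) = √((-65/4 + (½)*(1/65)*√(1681 + 4225)) + 4049) = √((-65/4 + (½)*(1/65)*√5906) + 4049) = √((-65/4 + √5906/130) + 4049) = √(16131/4 + √5906/130)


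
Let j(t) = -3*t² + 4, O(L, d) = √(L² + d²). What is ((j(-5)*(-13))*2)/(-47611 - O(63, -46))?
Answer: -43944953/1133400618 + 923*√6085/1133400618 ≈ -0.038709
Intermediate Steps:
j(t) = 4 - 3*t²
((j(-5)*(-13))*2)/(-47611 - O(63, -46)) = (((4 - 3*(-5)²)*(-13))*2)/(-47611 - √(63² + (-46)²)) = (((4 - 3*25)*(-13))*2)/(-47611 - √(3969 + 2116)) = (((4 - 75)*(-13))*2)/(-47611 - √6085) = (-71*(-13)*2)/(-47611 - √6085) = (923*2)/(-47611 - √6085) = 1846/(-47611 - √6085)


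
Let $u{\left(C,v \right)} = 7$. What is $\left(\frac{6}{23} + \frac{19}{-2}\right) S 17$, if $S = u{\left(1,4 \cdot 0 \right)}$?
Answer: $- \frac{50575}{46} \approx -1099.5$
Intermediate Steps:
$S = 7$
$\left(\frac{6}{23} + \frac{19}{-2}\right) S 17 = \left(\frac{6}{23} + \frac{19}{-2}\right) 7 \cdot 17 = \left(6 \cdot \frac{1}{23} + 19 \left(- \frac{1}{2}\right)\right) 7 \cdot 17 = \left(\frac{6}{23} - \frac{19}{2}\right) 7 \cdot 17 = \left(- \frac{425}{46}\right) 7 \cdot 17 = \left(- \frac{2975}{46}\right) 17 = - \frac{50575}{46}$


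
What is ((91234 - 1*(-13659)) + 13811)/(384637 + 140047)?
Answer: 29676/131171 ≈ 0.22624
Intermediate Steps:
((91234 - 1*(-13659)) + 13811)/(384637 + 140047) = ((91234 + 13659) + 13811)/524684 = (104893 + 13811)*(1/524684) = 118704*(1/524684) = 29676/131171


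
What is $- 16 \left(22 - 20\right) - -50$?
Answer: $18$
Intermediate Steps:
$- 16 \left(22 - 20\right) - -50 = \left(-16\right) 2 + 50 = -32 + 50 = 18$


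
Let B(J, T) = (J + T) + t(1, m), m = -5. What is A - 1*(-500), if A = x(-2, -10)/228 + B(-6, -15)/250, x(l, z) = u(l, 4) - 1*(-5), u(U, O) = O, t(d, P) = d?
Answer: 949923/1900 ≈ 499.96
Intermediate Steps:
B(J, T) = 1 + J + T (B(J, T) = (J + T) + 1 = 1 + J + T)
x(l, z) = 9 (x(l, z) = 4 - 1*(-5) = 4 + 5 = 9)
A = -77/1900 (A = 9/228 + (1 - 6 - 15)/250 = 9*(1/228) - 20*1/250 = 3/76 - 2/25 = -77/1900 ≈ -0.040526)
A - 1*(-500) = -77/1900 - 1*(-500) = -77/1900 + 500 = 949923/1900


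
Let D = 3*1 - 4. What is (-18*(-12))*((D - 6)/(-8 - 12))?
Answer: 378/5 ≈ 75.600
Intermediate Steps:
D = -1 (D = 3 - 4 = -1)
(-18*(-12))*((D - 6)/(-8 - 12)) = (-18*(-12))*((-1 - 6)/(-8 - 12)) = 216*(-7/(-20)) = 216*(-7*(-1/20)) = 216*(7/20) = 378/5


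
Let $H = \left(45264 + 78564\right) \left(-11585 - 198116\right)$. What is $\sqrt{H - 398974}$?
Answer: $i \sqrt{25967254402} \approx 1.6114 \cdot 10^{5} i$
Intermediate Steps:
$H = -25966855428$ ($H = 123828 \left(-209701\right) = -25966855428$)
$\sqrt{H - 398974} = \sqrt{-25966855428 - 398974} = \sqrt{-25967254402} = i \sqrt{25967254402}$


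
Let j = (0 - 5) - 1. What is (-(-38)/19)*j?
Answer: -12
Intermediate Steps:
j = -6 (j = -5 - 1 = -6)
(-(-38)/19)*j = -(-38)/19*(-6) = -19*(-2/19)*(-6) = 2*(-6) = -12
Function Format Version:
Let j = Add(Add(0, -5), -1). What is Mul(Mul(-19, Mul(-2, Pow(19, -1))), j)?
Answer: -12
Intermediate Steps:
j = -6 (j = Add(-5, -1) = -6)
Mul(Mul(-19, Mul(-2, Pow(19, -1))), j) = Mul(Mul(-19, Mul(-2, Pow(19, -1))), -6) = Mul(Mul(-19, Mul(-2, Rational(1, 19))), -6) = Mul(Mul(-19, Rational(-2, 19)), -6) = Mul(2, -6) = -12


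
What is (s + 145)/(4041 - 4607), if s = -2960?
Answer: 2815/566 ≈ 4.9735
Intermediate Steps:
(s + 145)/(4041 - 4607) = (-2960 + 145)/(4041 - 4607) = -2815/(-566) = -2815*(-1/566) = 2815/566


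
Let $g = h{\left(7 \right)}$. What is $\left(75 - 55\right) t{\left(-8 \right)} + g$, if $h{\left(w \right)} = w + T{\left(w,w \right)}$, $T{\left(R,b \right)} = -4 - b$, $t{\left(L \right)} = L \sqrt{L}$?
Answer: $-4 - 320 i \sqrt{2} \approx -4.0 - 452.55 i$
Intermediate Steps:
$t{\left(L \right)} = L^{\frac{3}{2}}$
$h{\left(w \right)} = -4$ ($h{\left(w \right)} = w - \left(4 + w\right) = -4$)
$g = -4$
$\left(75 - 55\right) t{\left(-8 \right)} + g = \left(75 - 55\right) \left(-8\right)^{\frac{3}{2}} - 4 = \left(75 - 55\right) \left(- 16 i \sqrt{2}\right) - 4 = 20 \left(- 16 i \sqrt{2}\right) - 4 = - 320 i \sqrt{2} - 4 = -4 - 320 i \sqrt{2}$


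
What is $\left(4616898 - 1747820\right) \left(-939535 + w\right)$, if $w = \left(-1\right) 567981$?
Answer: $-4325180990248$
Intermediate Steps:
$w = -567981$
$\left(4616898 - 1747820\right) \left(-939535 + w\right) = \left(4616898 - 1747820\right) \left(-939535 - 567981\right) = 2869078 \left(-1507516\right) = -4325180990248$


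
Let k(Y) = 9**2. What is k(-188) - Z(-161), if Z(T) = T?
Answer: 242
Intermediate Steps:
k(Y) = 81
k(-188) - Z(-161) = 81 - 1*(-161) = 81 + 161 = 242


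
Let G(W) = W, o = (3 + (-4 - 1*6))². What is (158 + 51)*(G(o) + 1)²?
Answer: 522500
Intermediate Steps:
o = 49 (o = (3 + (-4 - 6))² = (3 - 10)² = (-7)² = 49)
(158 + 51)*(G(o) + 1)² = (158 + 51)*(49 + 1)² = 209*50² = 209*2500 = 522500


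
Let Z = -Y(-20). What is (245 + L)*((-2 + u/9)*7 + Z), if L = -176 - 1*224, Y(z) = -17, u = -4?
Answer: 155/9 ≈ 17.222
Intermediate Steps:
L = -400 (L = -176 - 224 = -400)
Z = 17 (Z = -1*(-17) = 17)
(245 + L)*((-2 + u/9)*7 + Z) = (245 - 400)*((-2 - 4/9)*7 + 17) = -155*((-2 - 4*1/9)*7 + 17) = -155*((-2 - 4/9)*7 + 17) = -155*(-22/9*7 + 17) = -155*(-154/9 + 17) = -155*(-1/9) = 155/9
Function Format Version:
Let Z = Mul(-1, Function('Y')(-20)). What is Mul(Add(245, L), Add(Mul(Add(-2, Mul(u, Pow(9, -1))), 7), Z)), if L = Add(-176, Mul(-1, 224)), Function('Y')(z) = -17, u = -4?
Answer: Rational(155, 9) ≈ 17.222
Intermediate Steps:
L = -400 (L = Add(-176, -224) = -400)
Z = 17 (Z = Mul(-1, -17) = 17)
Mul(Add(245, L), Add(Mul(Add(-2, Mul(u, Pow(9, -1))), 7), Z)) = Mul(Add(245, -400), Add(Mul(Add(-2, Mul(-4, Pow(9, -1))), 7), 17)) = Mul(-155, Add(Mul(Add(-2, Mul(-4, Rational(1, 9))), 7), 17)) = Mul(-155, Add(Mul(Add(-2, Rational(-4, 9)), 7), 17)) = Mul(-155, Add(Mul(Rational(-22, 9), 7), 17)) = Mul(-155, Add(Rational(-154, 9), 17)) = Mul(-155, Rational(-1, 9)) = Rational(155, 9)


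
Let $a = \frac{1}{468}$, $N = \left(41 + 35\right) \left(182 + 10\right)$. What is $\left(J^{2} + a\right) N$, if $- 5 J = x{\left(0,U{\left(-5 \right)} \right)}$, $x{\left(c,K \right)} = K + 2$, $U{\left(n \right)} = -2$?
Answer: $\frac{1216}{39} \approx 31.179$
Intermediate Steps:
$N = 14592$ ($N = 76 \cdot 192 = 14592$)
$a = \frac{1}{468} \approx 0.0021368$
$x{\left(c,K \right)} = 2 + K$
$J = 0$ ($J = - \frac{2 - 2}{5} = \left(- \frac{1}{5}\right) 0 = 0$)
$\left(J^{2} + a\right) N = \left(0^{2} + \frac{1}{468}\right) 14592 = \left(0 + \frac{1}{468}\right) 14592 = \frac{1}{468} \cdot 14592 = \frac{1216}{39}$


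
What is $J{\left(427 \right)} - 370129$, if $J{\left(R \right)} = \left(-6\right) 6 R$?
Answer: $-385501$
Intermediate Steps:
$J{\left(R \right)} = - 36 R$
$J{\left(427 \right)} - 370129 = \left(-36\right) 427 - 370129 = -15372 - 370129 = -385501$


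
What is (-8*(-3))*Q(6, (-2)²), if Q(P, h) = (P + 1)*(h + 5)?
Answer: 1512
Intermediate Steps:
Q(P, h) = (1 + P)*(5 + h)
(-8*(-3))*Q(6, (-2)²) = (-8*(-3))*(5 + (-2)² + 5*6 + 6*(-2)²) = 24*(5 + 4 + 30 + 6*4) = 24*(5 + 4 + 30 + 24) = 24*63 = 1512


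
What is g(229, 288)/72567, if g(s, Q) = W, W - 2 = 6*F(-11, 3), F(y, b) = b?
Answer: 20/72567 ≈ 0.00027561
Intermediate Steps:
W = 20 (W = 2 + 6*3 = 2 + 18 = 20)
g(s, Q) = 20
g(229, 288)/72567 = 20/72567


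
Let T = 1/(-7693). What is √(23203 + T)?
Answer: √28024606446/1099 ≈ 152.33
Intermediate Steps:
T = -1/7693 ≈ -0.00012999
√(23203 + T) = √(23203 - 1/7693) = √(178500678/7693) = √28024606446/1099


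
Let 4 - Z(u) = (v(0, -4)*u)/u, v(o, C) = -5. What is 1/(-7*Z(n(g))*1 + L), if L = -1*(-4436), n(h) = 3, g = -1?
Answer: 1/4373 ≈ 0.00022868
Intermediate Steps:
L = 4436
Z(u) = 9 (Z(u) = 4 - (-5*u)/u = 4 - 1*(-5) = 4 + 5 = 9)
1/(-7*Z(n(g))*1 + L) = 1/(-7*9*1 + 4436) = 1/(-63*1 + 4436) = 1/(-63 + 4436) = 1/4373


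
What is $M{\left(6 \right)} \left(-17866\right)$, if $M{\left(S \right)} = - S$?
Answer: $107196$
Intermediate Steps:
$M{\left(6 \right)} \left(-17866\right) = \left(-1\right) 6 \left(-17866\right) = \left(-6\right) \left(-17866\right) = 107196$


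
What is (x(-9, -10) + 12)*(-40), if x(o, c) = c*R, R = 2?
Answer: 320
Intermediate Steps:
x(o, c) = 2*c (x(o, c) = c*2 = 2*c)
(x(-9, -10) + 12)*(-40) = (2*(-10) + 12)*(-40) = (-20 + 12)*(-40) = -8*(-40) = 320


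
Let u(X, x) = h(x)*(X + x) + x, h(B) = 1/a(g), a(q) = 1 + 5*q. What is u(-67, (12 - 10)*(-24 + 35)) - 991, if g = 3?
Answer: -15549/16 ≈ -971.81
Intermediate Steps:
h(B) = 1/16 (h(B) = 1/(1 + 5*3) = 1/(1 + 15) = 1/16)
u(X, x) = X/16 + 17*x/16 (u(X, x) = (X + x)/16 + x = (X/16 + x/16) + x = X/16 + 17*x/16)
u(-67, (12 - 10)*(-24 + 35)) - 991 = ((1/16)*(-67) + 17*((12 - 10)*(-24 + 35))/16) - 991 = (-67/16 + 17*(2*11)/16) - 991 = (-67/16 + (17/16)*22) - 991 = (-67/16 + 187/8) - 991 = 307/16 - 991 = -15549/16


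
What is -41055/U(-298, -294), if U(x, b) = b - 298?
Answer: 41055/592 ≈ 69.350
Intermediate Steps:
U(x, b) = -298 + b
-41055/U(-298, -294) = -41055/(-298 - 294) = -41055/(-592) = -41055*(-1/592) = 41055/592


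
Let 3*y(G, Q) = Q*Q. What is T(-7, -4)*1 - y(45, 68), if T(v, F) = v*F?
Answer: -4540/3 ≈ -1513.3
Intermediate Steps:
y(G, Q) = Q²/3 (y(G, Q) = (Q*Q)/3 = Q²/3)
T(v, F) = F*v
T(-7, -4)*1 - y(45, 68) = -4*(-7)*1 - 68²/3 = 28*1 - 4624/3 = 28 - 1*4624/3 = 28 - 4624/3 = -4540/3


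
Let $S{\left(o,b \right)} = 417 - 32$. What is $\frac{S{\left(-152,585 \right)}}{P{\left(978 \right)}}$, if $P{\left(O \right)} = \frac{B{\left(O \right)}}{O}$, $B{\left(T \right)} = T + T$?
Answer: $\frac{385}{2} \approx 192.5$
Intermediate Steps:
$S{\left(o,b \right)} = 385$ ($S{\left(o,b \right)} = 417 - 32 = 385$)
$B{\left(T \right)} = 2 T$
$P{\left(O \right)} = 2$ ($P{\left(O \right)} = \frac{2 O}{O} = 2$)
$\frac{S{\left(-152,585 \right)}}{P{\left(978 \right)}} = \frac{385}{2}$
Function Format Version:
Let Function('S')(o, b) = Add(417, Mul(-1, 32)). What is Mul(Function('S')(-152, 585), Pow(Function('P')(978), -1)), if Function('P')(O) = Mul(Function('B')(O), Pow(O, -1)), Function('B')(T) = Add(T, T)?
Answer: Rational(385, 2) ≈ 192.50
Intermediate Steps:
Function('S')(o, b) = 385 (Function('S')(o, b) = Add(417, -32) = 385)
Function('B')(T) = Mul(2, T)
Function('P')(O) = 2 (Function('P')(O) = Mul(Mul(2, O), Pow(O, -1)) = 2)
Mul(Function('S')(-152, 585), Pow(Function('P')(978), -1)) = Mul(385, Pow(2, -1)) = Mul(385, Rational(1, 2)) = Rational(385, 2)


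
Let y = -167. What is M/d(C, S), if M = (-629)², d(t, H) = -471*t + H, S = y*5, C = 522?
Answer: -395641/246697 ≈ -1.6038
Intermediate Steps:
S = -835 (S = -167*5 = -835)
d(t, H) = H - 471*t
M = 395641
M/d(C, S) = 395641/(-835 - 471*522) = 395641/(-835 - 245862) = 395641/(-246697) = 395641*(-1/246697) = -395641/246697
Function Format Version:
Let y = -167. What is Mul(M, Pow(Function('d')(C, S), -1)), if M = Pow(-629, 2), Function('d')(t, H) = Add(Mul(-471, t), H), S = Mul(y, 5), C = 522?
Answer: Rational(-395641, 246697) ≈ -1.6038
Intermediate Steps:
S = -835 (S = Mul(-167, 5) = -835)
Function('d')(t, H) = Add(H, Mul(-471, t))
M = 395641
Mul(M, Pow(Function('d')(C, S), -1)) = Mul(395641, Pow(Add(-835, Mul(-471, 522)), -1)) = Mul(395641, Pow(Add(-835, -245862), -1)) = Mul(395641, Pow(-246697, -1)) = Mul(395641, Rational(-1, 246697)) = Rational(-395641, 246697)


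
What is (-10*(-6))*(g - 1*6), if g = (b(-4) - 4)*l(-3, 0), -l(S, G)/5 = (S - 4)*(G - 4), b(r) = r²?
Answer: -101160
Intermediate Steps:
l(S, G) = -5*(-4 + G)*(-4 + S) (l(S, G) = -5*(S - 4)*(G - 4) = -5*(-4 + S)*(-4 + G) = -5*(-4 + G)*(-4 + S))
g = -1680 (g = ((-4)² - 4)*(-80 + 20*0 + 20*(-3) - 5*0*(-3)) = (16 - 4)*(-80 + 0 - 60 + 0) = 12*(-140) = -1680)
(-10*(-6))*(g - 1*6) = (-10*(-6))*(-1680 - 1*6) = 60*(-1680 - 6) = 60*(-1686) = -101160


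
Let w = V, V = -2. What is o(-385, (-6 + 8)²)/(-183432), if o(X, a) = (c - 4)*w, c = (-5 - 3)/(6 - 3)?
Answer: -5/68787 ≈ -7.2688e-5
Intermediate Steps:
w = -2
c = -8/3 ≈ -2.6667
o(X, a) = 40/3 (o(X, a) = (-8/3 - 4)*(-2) = -20/3*(-2) = 40/3)
o(-385, (-6 + 8)²)/(-183432) = (40/3)/(-183432) = (40/3)*(-1/183432) = -5/68787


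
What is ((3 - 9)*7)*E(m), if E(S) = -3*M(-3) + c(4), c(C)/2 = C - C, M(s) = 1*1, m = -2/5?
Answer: 126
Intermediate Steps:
m = -2/5 (m = -2*1/5 = -2/5 ≈ -0.40000)
M(s) = 1
c(C) = 0 (c(C) = 2*(C - C) = 2*0 = 0)
E(S) = -3 (E(S) = -3*1 + 0 = -3 + 0 = -3)
((3 - 9)*7)*E(m) = ((3 - 9)*7)*(-3) = -6*7*(-3) = -42*(-3) = 126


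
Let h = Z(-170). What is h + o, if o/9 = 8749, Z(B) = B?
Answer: 78571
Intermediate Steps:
o = 78741 (o = 9*8749 = 78741)
h = -170
h + o = -170 + 78741 = 78571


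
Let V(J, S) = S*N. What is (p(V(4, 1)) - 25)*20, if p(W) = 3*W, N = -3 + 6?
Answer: -320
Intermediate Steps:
N = 3
V(J, S) = 3*S (V(J, S) = S*3 = 3*S)
(p(V(4, 1)) - 25)*20 = (3*(3*1) - 25)*20 = (3*3 - 25)*20 = (9 - 25)*20 = -16*20 = -320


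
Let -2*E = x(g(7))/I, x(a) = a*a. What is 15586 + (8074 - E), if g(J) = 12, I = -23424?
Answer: 23092157/976 ≈ 23660.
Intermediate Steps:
x(a) = a**2
E = 3/976 (E = -12**2/(2*(-23424)) = -72*(-1)/23424 = -1/2*(-3/488) = 3/976 ≈ 0.0030738)
15586 + (8074 - E) = 15586 + (8074 - 1*3/976) = 15586 + (8074 - 3/976) = 15586 + 7880221/976 = 23092157/976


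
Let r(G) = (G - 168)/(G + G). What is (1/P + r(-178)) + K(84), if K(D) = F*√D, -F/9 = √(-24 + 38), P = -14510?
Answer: 627513/645695 - 126*√6 ≈ -307.66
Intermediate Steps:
r(G) = (-168 + G)/(2*G) (r(G) = (-168 + G)/((2*G)) = (-168 + G)*(1/(2*G)) = (-168 + G)/(2*G))
F = -9*√14 (F = -9*√(-24 + 38) = -9*√14 ≈ -33.675)
K(D) = -9*√14*√D (K(D) = (-9*√14)*√D = -9*√14*√D)
(1/P + r(-178)) + K(84) = (1/(-14510) + (½)*(-168 - 178)/(-178)) - 9*√14*√84 = (-1/14510 + (½)*(-1/178)*(-346)) - 9*√14*2*√21 = (-1/14510 + 173/178) - 126*√6 = 627513/645695 - 126*√6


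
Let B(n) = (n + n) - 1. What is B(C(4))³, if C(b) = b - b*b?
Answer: -15625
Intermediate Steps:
C(b) = b - b²
B(n) = -1 + 2*n (B(n) = 2*n - 1 = -1 + 2*n)
B(C(4))³ = (-1 + 2*(4*(1 - 1*4)))³ = (-1 + 2*(4*(1 - 4)))³ = (-1 + 2*(4*(-3)))³ = (-1 + 2*(-12))³ = (-1 - 24)³ = (-25)³ = -15625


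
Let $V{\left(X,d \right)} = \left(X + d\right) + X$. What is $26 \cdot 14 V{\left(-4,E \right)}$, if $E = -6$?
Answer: $-5096$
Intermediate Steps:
$V{\left(X,d \right)} = d + 2 X$
$26 \cdot 14 V{\left(-4,E \right)} = 26 \cdot 14 \left(-6 + 2 \left(-4\right)\right) = 364 \left(-6 - 8\right) = 364 \left(-14\right) = -5096$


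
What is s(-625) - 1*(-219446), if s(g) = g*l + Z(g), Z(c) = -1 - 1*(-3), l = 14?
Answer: 210698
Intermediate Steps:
Z(c) = 2 (Z(c) = -1 + 3 = 2)
s(g) = 2 + 14*g (s(g) = g*14 + 2 = 14*g + 2 = 2 + 14*g)
s(-625) - 1*(-219446) = (2 + 14*(-625)) - 1*(-219446) = (2 - 8750) + 219446 = -8748 + 219446 = 210698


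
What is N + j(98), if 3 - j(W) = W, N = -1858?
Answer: -1953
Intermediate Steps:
j(W) = 3 - W
N + j(98) = -1858 + (3 - 1*98) = -1858 + (3 - 98) = -1858 - 95 = -1953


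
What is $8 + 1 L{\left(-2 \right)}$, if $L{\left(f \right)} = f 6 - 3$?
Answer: $-7$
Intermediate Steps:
$L{\left(f \right)} = -3 + 6 f$ ($L{\left(f \right)} = 6 f - 3 = -3 + 6 f$)
$8 + 1 L{\left(-2 \right)} = 8 + 1 \left(-3 + 6 \left(-2\right)\right) = 8 + 1 \left(-3 - 12\right) = 8 + 1 \left(-15\right) = 8 - 15 = -7$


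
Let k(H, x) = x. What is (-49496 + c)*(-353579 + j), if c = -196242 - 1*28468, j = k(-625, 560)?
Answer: 96799927914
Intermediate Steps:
j = 560
c = -224710 (c = -196242 - 28468 = -224710)
(-49496 + c)*(-353579 + j) = (-49496 - 224710)*(-353579 + 560) = -274206*(-353019) = 96799927914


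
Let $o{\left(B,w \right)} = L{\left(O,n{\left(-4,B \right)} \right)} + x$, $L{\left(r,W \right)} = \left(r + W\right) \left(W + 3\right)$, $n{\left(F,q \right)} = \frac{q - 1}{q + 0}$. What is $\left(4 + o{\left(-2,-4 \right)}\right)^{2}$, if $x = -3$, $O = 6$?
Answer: $\frac{19321}{16} \approx 1207.6$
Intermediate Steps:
$n{\left(F,q \right)} = \frac{-1 + q}{q}$
$L{\left(r,W \right)} = \left(3 + W\right) \left(W + r\right)$ ($L{\left(r,W \right)} = \left(W + r\right) \left(3 + W\right) = \left(3 + W\right) \left(W + r\right)$)
$o{\left(B,w \right)} = 15 + \frac{\left(-1 + B\right)^{2}}{B^{2}} + \frac{9 \left(-1 + B\right)}{B}$ ($o{\left(B,w \right)} = \left(\left(\frac{-1 + B}{B}\right)^{2} + 3 \frac{-1 + B}{B} + 3 \cdot 6 + \frac{-1 + B}{B} 6\right) - 3 = \left(\frac{\left(-1 + B\right)^{2}}{B^{2}} + \frac{3 \left(-1 + B\right)}{B} + 18 + \frac{6 \left(-1 + B\right)}{B}\right) - 3 = \left(18 + \frac{\left(-1 + B\right)^{2}}{B^{2}} + \frac{9 \left(-1 + B\right)}{B}\right) - 3 = 15 + \frac{\left(-1 + B\right)^{2}}{B^{2}} + \frac{9 \left(-1 + B\right)}{B}$)
$\left(4 + o{\left(-2,-4 \right)}\right)^{2} = \left(4 + \left(25 + \frac{1}{4} - \frac{11}{-2}\right)\right)^{2} = \left(4 + \left(25 + \frac{1}{4} - - \frac{11}{2}\right)\right)^{2} = \left(4 + \left(25 + \frac{1}{4} + \frac{11}{2}\right)\right)^{2} = \left(4 + \frac{123}{4}\right)^{2} = \left(\frac{139}{4}\right)^{2} = \frac{19321}{16}$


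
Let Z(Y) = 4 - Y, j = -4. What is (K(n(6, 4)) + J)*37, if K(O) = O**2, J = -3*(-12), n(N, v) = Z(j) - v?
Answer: 1924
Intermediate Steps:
n(N, v) = 8 - v (n(N, v) = (4 - 1*(-4)) - v = (4 + 4) - v = 8 - v)
J = 36
(K(n(6, 4)) + J)*37 = ((8 - 1*4)**2 + 36)*37 = ((8 - 4)**2 + 36)*37 = (4**2 + 36)*37 = (16 + 36)*37 = 52*37 = 1924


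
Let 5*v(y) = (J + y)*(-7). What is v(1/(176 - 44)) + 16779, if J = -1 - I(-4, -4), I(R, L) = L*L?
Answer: 11089841/660 ≈ 16803.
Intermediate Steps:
I(R, L) = L**2
J = -17 (J = -1 - 1*(-4)**2 = -1 - 1*16 = -1 - 16 = -17)
v(y) = 119/5 - 7*y/5 (v(y) = ((-17 + y)*(-7))/5 = (119 - 7*y)/5 = 119/5 - 7*y/5)
v(1/(176 - 44)) + 16779 = (119/5 - 7/(5*(176 - 44))) + 16779 = (119/5 - 7/5/132) + 16779 = (119/5 - 7/5*1/132) + 16779 = (119/5 - 7/660) + 16779 = 15701/660 + 16779 = 11089841/660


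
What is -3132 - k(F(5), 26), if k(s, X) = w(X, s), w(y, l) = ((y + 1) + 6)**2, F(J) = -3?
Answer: -4221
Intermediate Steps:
w(y, l) = (7 + y)**2 (w(y, l) = ((1 + y) + 6)**2 = (7 + y)**2)
k(s, X) = (7 + X)**2
-3132 - k(F(5), 26) = -3132 - (7 + 26)**2 = -3132 - 1*33**2 = -3132 - 1*1089 = -3132 - 1089 = -4221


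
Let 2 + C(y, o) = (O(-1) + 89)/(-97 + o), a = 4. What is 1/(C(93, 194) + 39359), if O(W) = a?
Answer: 97/3817722 ≈ 2.5408e-5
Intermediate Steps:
O(W) = 4
C(y, o) = -2 + 93/(-97 + o) (C(y, o) = -2 + (4 + 89)/(-97 + o) = -2 + 93/(-97 + o))
1/(C(93, 194) + 39359) = 1/((287 - 2*194)/(-97 + 194) + 39359) = 1/((287 - 388)/97 + 39359) = 1/((1/97)*(-101) + 39359) = 1/(-101/97 + 39359) = 1/(3817722/97) = 97/3817722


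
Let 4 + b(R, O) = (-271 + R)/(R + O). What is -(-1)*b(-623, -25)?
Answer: -283/108 ≈ -2.6204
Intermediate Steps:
b(R, O) = -4 + (-271 + R)/(O + R) (b(R, O) = -4 + (-271 + R)/(R + O) = -4 + (-271 + R)/(O + R))
-(-1)*b(-623, -25) = -(-1)*(-271 - 4*(-25) - 3*(-623))/(-25 - 623) = -(-1)*(-271 + 100 + 1869)/(-648) = -(-1)*(-1/648*1698) = -(-1)*(-283)/108 = -1*283/108 = -283/108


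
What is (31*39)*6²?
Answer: 43524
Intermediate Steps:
(31*39)*6² = 1209*36 = 43524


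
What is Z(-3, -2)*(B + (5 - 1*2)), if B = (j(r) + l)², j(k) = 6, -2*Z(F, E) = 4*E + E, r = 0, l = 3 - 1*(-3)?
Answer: 735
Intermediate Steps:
l = 6 (l = 3 + 3 = 6)
Z(F, E) = -5*E/2 (Z(F, E) = -(4*E + E)/2 = -5*E/2)
B = 144 (B = (6 + 6)² = 12² = 144)
Z(-3, -2)*(B + (5 - 1*2)) = (-5/2*(-2))*(144 + (5 - 1*2)) = 5*(144 + (5 - 2)) = 5*(144 + 3) = 5*147 = 735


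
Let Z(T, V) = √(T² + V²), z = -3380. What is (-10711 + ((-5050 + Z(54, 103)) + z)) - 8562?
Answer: -27703 + 5*√541 ≈ -27587.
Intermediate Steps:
(-10711 + ((-5050 + Z(54, 103)) + z)) - 8562 = (-10711 + ((-5050 + √(54² + 103²)) - 3380)) - 8562 = (-10711 + ((-5050 + √(2916 + 10609)) - 3380)) - 8562 = (-10711 + ((-5050 + √13525) - 3380)) - 8562 = (-10711 + ((-5050 + 5*√541) - 3380)) - 8562 = (-10711 + (-8430 + 5*√541)) - 8562 = (-19141 + 5*√541) - 8562 = -27703 + 5*√541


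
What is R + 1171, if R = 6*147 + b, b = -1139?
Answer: 914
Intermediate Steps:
R = -257 (R = 6*147 - 1139 = 882 - 1139 = -257)
R + 1171 = -257 + 1171 = 914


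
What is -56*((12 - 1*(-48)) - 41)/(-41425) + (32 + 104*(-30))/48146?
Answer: -38346528/997224025 ≈ -0.038453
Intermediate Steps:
-56*((12 - 1*(-48)) - 41)/(-41425) + (32 + 104*(-30))/48146 = -56*((12 + 48) - 41)*(-1/41425) + (32 - 3120)*(1/48146) = -56*(60 - 41)*(-1/41425) - 3088*1/48146 = -56*19*(-1/41425) - 1544/24073 = -1064*(-1/41425) - 1544/24073 = 1064/41425 - 1544/24073 = -38346528/997224025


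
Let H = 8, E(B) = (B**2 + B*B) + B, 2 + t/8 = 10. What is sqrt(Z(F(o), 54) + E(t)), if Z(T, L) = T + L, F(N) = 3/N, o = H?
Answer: 3*sqrt(14774)/4 ≈ 91.161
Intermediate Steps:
t = 64 (t = -16 + 8*10 = -16 + 80 = 64)
E(B) = B + 2*B**2 (E(B) = (B**2 + B**2) + B = 2*B**2 + B = B + 2*B**2)
o = 8
Z(T, L) = L + T
sqrt(Z(F(o), 54) + E(t)) = sqrt((54 + 3/8) + 64*(1 + 2*64)) = sqrt((54 + 3*(1/8)) + 64*(1 + 128)) = sqrt((54 + 3/8) + 64*129) = sqrt(435/8 + 8256) = sqrt(66483/8) = 3*sqrt(14774)/4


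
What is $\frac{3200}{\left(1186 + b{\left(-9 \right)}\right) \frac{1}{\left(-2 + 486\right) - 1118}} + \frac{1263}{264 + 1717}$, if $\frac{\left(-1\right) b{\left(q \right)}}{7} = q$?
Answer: $- \frac{4017475313}{2474269} \approx -1623.7$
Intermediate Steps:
$b{\left(q \right)} = - 7 q$
$\frac{3200}{\left(1186 + b{\left(-9 \right)}\right) \frac{1}{\left(-2 + 486\right) - 1118}} + \frac{1263}{264 + 1717} = \frac{3200}{\left(1186 - -63\right) \frac{1}{\left(-2 + 486\right) - 1118}} + \frac{1263}{264 + 1717} = \frac{3200}{\left(1186 + 63\right) \frac{1}{484 - 1118}} + \frac{1263}{1981} = \frac{3200}{1249 \frac{1}{-634}} + 1263 \cdot \frac{1}{1981} = \frac{3200}{1249 \left(- \frac{1}{634}\right)} + \frac{1263}{1981} = \frac{3200}{- \frac{1249}{634}} + \frac{1263}{1981} = 3200 \left(- \frac{634}{1249}\right) + \frac{1263}{1981} = - \frac{2028800}{1249} + \frac{1263}{1981} = - \frac{4017475313}{2474269}$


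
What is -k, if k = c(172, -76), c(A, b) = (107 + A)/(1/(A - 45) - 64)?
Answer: 3937/903 ≈ 4.3599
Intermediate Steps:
c(A, b) = (107 + A)/(-64 + 1/(-45 + A)) (c(A, b) = (107 + A)/(1/(-45 + A) - 64) = (107 + A)/(-64 + 1/(-45 + A)))
k = -3937/903 (k = (4815 - 1*172**2 - 62*172)/(-2881 + 64*172) = (4815 - 1*29584 - 10664)/(-2881 + 11008) = (4815 - 29584 - 10664)/8127 = (1/8127)*(-35433) = -3937/903 ≈ -4.3599)
-k = -1*(-3937/903) = 3937/903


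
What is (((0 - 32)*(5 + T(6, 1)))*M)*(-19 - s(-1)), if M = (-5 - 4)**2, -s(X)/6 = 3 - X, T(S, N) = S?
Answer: -142560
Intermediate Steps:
s(X) = -18 + 6*X (s(X) = -6*(3 - X) = -18 + 6*X)
M = 81 (M = (-9)**2 = 81)
(((0 - 32)*(5 + T(6, 1)))*M)*(-19 - s(-1)) = (((0 - 32)*(5 + 6))*81)*(-19 - (-18 + 6*(-1))) = (-32*11*81)*(-19 - (-18 - 6)) = (-352*81)*(-19 - 1*(-24)) = -28512*(-19 + 24) = -28512*5 = -142560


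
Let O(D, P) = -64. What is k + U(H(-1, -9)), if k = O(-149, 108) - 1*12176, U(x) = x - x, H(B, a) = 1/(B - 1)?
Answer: -12240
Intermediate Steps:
H(B, a) = 1/(-1 + B)
U(x) = 0
k = -12240 (k = -64 - 1*12176 = -64 - 12176 = -12240)
k + U(H(-1, -9)) = -12240 + 0 = -12240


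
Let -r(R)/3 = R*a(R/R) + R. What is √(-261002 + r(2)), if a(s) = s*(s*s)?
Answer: I*√261014 ≈ 510.9*I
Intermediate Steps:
a(s) = s³ (a(s) = s*s² = s³)
r(R) = -6*R (r(R) = -3*(R*(R/R)³ + R) = -3*(R*1³ + R) = -3*(R*1 + R) = -3*(R + R) = -6*R)
√(-261002 + r(2)) = √(-261002 - 6*2) = √(-261002 - 12) = √(-261014) = I*√261014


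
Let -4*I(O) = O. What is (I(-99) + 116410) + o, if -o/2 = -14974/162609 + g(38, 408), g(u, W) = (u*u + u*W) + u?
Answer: 53636861051/650436 ≈ 82463.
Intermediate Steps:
I(O) = -O/4
g(u, W) = u + u**2 + W*u (g(u, W) = (u**2 + W*u) + u = u + u**2 + W*u)
o = -5524123000/162609 (o = -2*(-14974/162609 + 38*(1 + 408 + 38)) = -2*(-14974*1/162609 + 38*447) = -2*(-14974/162609 + 16986) = -2*2762061500/162609 = -5524123000/162609 ≈ -33972.)
(I(-99) + 116410) + o = (-1/4*(-99) + 116410) - 5524123000/162609 = (99/4 + 116410) - 5524123000/162609 = 465739/4 - 5524123000/162609 = 53636861051/650436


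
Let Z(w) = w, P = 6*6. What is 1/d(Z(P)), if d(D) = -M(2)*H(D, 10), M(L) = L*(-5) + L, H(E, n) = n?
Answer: 1/80 ≈ 0.012500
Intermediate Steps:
P = 36
M(L) = -4*L (M(L) = -5*L + L = -4*L)
d(D) = 80 (d(D) = -(-4*2)*10 = -(-8)*10 = -1*(-80) = 80)
1/d(Z(P)) = 1/80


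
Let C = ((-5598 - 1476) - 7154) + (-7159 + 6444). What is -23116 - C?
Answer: -8173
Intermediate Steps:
C = -14943 (C = (-7074 - 7154) - 715 = -14228 - 715 = -14943)
-23116 - C = -23116 - 1*(-14943) = -23116 + 14943 = -8173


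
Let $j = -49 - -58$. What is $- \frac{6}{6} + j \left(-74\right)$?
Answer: $-667$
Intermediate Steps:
$j = 9$ ($j = -49 + 58 = 9$)
$- \frac{6}{6} + j \left(-74\right) = - \frac{6}{6} + 9 \left(-74\right) = \left(-6\right) \frac{1}{6} - 666 = -1 - 666 = -667$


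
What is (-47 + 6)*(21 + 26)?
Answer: -1927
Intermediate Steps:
(-47 + 6)*(21 + 26) = -41*47 = -1927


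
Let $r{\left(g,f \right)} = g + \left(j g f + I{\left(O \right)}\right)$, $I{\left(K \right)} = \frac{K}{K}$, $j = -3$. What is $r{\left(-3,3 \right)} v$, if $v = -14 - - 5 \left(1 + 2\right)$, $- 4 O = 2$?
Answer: $25$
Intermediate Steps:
$O = - \frac{1}{2}$ ($O = \left(- \frac{1}{4}\right) 2 = - \frac{1}{2} \approx -0.5$)
$I{\left(K \right)} = 1$
$r{\left(g,f \right)} = 1 + g - 3 f g$ ($r{\left(g,f \right)} = g + \left(- 3 g f + 1\right) = g - \left(-1 + 3 f g\right) = 1 + g - 3 f g$)
$v = 1$ ($v = -14 - \left(-5\right) 3 = -14 - -15 = -14 + 15 = 1$)
$r{\left(-3,3 \right)} v = \left(1 - 3 - 9 \left(-3\right)\right) 1 = \left(1 - 3 + 27\right) 1 = 25 \cdot 1 = 25$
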